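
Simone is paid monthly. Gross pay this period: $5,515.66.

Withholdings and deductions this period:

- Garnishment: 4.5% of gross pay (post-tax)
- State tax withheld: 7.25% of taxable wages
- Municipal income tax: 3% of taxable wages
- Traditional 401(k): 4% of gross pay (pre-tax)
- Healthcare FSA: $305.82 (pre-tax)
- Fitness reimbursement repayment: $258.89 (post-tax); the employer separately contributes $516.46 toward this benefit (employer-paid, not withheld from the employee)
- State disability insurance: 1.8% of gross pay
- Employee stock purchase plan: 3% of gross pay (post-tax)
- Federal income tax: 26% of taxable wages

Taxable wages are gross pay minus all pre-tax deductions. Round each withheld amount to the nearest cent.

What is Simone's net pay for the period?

Traditional 401(k): $5,515.66 × 0.04 = $220.63
Healthcare FSA: $305.82
Pre-tax total = $220.63 + $305.82 = $526.45
Taxable wages = $5,515.66 − $526.45 = $4,989.21
Municipal income tax: $4,989.21 × 0.03 = $149.68
Federal income tax: $4,989.21 × 0.26 = $1,297.19
State tax withheld: $4,989.21 × 0.0725 = $361.72
State disability insurance: $5,515.66 × 0.018 = $99.28
Garnishment: $5,515.66 × 0.045 = $248.20
Fitness reimbursement repayment: $258.89
Employee stock purchase plan: $5,515.66 × 0.03 = $165.47
(Employer's $516.46 toward fitness reimbursement repayment is not withheld from the employee.)
Total deductions = $220.63 + $305.82 + $149.68 + $1,297.19 + $361.72 + $99.28 + $248.20 + $258.89 + $165.47 = $3,106.88
Net pay = $5,515.66 − $3,106.88 = $2,408.78

$2,408.78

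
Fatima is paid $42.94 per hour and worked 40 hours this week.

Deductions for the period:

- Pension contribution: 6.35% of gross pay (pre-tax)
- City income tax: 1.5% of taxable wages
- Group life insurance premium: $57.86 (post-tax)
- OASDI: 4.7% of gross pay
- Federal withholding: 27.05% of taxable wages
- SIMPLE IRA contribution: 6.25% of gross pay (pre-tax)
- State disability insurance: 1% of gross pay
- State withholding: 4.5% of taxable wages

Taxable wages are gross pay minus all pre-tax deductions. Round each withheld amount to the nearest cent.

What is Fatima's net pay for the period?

$849.27

Gross pay: 40 × $42.94 = $1,717.60
Pension contribution: $1,717.60 × 0.0635 = $109.07
SIMPLE IRA contribution: $1,717.60 × 0.0625 = $107.35
Pre-tax total = $109.07 + $107.35 = $216.42
Taxable wages = $1,717.60 − $216.42 = $1,501.18
City income tax: $1,501.18 × 0.015 = $22.52
State withholding: $1,501.18 × 0.045 = $67.55
Federal withholding: $1,501.18 × 0.2705 = $406.07
OASDI: $1,717.60 × 0.047 = $80.73
State disability insurance: $1,717.60 × 0.01 = $17.18
Group life insurance premium: $57.86
Total deductions = $109.07 + $107.35 + $22.52 + $67.55 + $406.07 + $80.73 + $17.18 + $57.86 = $868.33
Net pay = $1,717.60 − $868.33 = $849.27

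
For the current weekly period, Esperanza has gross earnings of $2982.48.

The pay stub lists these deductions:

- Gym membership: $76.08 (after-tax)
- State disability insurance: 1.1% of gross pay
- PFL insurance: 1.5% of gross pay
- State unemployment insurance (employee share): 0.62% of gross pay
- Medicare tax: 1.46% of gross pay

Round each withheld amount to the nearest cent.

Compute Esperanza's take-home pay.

State unemployment insurance (employee share): $2982.48 × 0.0062 = $18.49
State disability insurance: $2982.48 × 0.011 = $32.81
PFL insurance: $2982.48 × 0.015 = $44.74
Medicare tax: $2982.48 × 0.0146 = $43.54
Gym membership: $76.08
Total deductions = $18.49 + $32.81 + $44.74 + $43.54 + $76.08 = $215.66
Net pay = $2982.48 − $215.66 = $2766.82

$2766.82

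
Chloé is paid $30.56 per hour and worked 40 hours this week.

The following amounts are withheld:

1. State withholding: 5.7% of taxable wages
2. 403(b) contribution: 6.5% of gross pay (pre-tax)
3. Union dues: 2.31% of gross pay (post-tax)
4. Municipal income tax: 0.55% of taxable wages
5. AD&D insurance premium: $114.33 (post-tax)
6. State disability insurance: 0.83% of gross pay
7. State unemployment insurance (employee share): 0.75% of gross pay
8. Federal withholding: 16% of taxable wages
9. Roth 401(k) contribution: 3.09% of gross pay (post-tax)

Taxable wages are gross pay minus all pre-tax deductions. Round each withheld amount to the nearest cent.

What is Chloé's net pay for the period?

$688.97

Gross pay: 40 × $30.56 = $1,222.40
403(b) contribution: $1,222.40 × 0.065 = $79.46
Taxable wages = $1,222.40 − $79.46 = $1,142.94
Municipal income tax: $1,142.94 × 0.0055 = $6.29
Federal withholding: $1,142.94 × 0.16 = $182.87
State withholding: $1,142.94 × 0.057 = $65.15
State disability insurance: $1,222.40 × 0.0083 = $10.15
State unemployment insurance (employee share): $1,222.40 × 0.0075 = $9.17
Union dues: $1,222.40 × 0.0231 = $28.24
Roth 401(k) contribution: $1,222.40 × 0.0309 = $37.77
AD&D insurance premium: $114.33
Total deductions = $79.46 + $6.29 + $182.87 + $65.15 + $10.15 + $9.17 + $28.24 + $37.77 + $114.33 = $533.43
Net pay = $1,222.40 − $533.43 = $688.97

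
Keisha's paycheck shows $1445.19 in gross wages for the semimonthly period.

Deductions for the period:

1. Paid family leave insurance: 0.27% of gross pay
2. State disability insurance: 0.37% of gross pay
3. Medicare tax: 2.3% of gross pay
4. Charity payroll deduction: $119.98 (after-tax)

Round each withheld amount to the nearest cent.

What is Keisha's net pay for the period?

Paid family leave insurance: $1445.19 × 0.0027 = $3.90
Medicare tax: $1445.19 × 0.023 = $33.24
State disability insurance: $1445.19 × 0.0037 = $5.35
Charity payroll deduction: $119.98
Total deductions = $3.90 + $33.24 + $5.35 + $119.98 = $162.47
Net pay = $1445.19 − $162.47 = $1282.72

$1282.72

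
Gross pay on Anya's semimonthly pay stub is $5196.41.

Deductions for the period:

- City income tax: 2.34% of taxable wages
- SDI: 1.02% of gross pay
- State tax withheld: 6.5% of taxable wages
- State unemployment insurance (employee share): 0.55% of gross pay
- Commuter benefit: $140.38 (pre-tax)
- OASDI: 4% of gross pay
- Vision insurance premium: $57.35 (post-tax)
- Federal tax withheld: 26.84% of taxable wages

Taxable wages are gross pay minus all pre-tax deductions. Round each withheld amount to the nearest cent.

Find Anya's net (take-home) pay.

$2905.25

Commuter benefit: $140.38
Taxable wages = $5196.41 − $140.38 = $5056.03
City income tax: $5056.03 × 0.0234 = $118.31
State tax withheld: $5056.03 × 0.065 = $328.64
Federal tax withheld: $5056.03 × 0.2684 = $1357.04
State unemployment insurance (employee share): $5196.41 × 0.0055 = $28.58
SDI: $5196.41 × 0.0102 = $53.00
OASDI: $5196.41 × 0.04 = $207.86
Vision insurance premium: $57.35
Total deductions = $140.38 + $118.31 + $328.64 + $1357.04 + $28.58 + $53.00 + $207.86 + $57.35 = $2291.16
Net pay = $5196.41 − $2291.16 = $2905.25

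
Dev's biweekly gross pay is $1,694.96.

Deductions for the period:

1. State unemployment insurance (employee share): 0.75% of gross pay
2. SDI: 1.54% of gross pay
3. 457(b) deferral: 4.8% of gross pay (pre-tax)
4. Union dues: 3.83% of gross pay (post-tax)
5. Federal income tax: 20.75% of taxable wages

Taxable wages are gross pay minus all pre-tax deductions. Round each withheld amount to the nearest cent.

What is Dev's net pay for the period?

$1,175.05

457(b) deferral: $1,694.96 × 0.048 = $81.36
Taxable wages = $1,694.96 − $81.36 = $1,613.60
Federal income tax: $1,613.60 × 0.2075 = $334.82
SDI: $1,694.96 × 0.0154 = $26.10
State unemployment insurance (employee share): $1,694.96 × 0.0075 = $12.71
Union dues: $1,694.96 × 0.0383 = $64.92
Total deductions = $81.36 + $334.82 + $26.10 + $12.71 + $64.92 = $519.91
Net pay = $1,694.96 − $519.91 = $1,175.05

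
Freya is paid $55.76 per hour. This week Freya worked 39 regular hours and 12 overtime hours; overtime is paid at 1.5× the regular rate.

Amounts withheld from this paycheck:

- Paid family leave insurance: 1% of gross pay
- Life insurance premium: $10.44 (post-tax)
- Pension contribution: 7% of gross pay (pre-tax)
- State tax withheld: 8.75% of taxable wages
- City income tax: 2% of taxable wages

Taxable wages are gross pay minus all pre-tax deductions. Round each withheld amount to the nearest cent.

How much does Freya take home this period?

Regular pay: 39 × $55.76 = $2,174.64
Overtime pay: 12 × $55.76 × 1.5 = $1,003.68
Gross pay = $2,174.64 + $1,003.68 = $3,178.32
Pension contribution: $3,178.32 × 0.07 = $222.48
Taxable wages = $3,178.32 − $222.48 = $2,955.84
City income tax: $2,955.84 × 0.02 = $59.12
State tax withheld: $2,955.84 × 0.0875 = $258.64
Paid family leave insurance: $3,178.32 × 0.01 = $31.78
Life insurance premium: $10.44
Total deductions = $222.48 + $59.12 + $258.64 + $31.78 + $10.44 = $582.46
Net pay = $3,178.32 − $582.46 = $2,595.86

$2,595.86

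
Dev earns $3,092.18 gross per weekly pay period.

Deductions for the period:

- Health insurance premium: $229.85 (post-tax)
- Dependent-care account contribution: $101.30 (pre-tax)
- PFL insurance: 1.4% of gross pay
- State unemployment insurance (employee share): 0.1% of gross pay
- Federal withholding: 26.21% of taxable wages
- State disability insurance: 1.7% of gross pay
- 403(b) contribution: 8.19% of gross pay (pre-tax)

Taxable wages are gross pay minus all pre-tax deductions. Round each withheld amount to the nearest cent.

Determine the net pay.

Dependent-care account contribution: $101.30
403(b) contribution: $3,092.18 × 0.0819 = $253.25
Pre-tax total = $101.30 + $253.25 = $354.55
Taxable wages = $3,092.18 − $354.55 = $2,737.63
Federal withholding: $2,737.63 × 0.2621 = $717.53
State unemployment insurance (employee share): $3,092.18 × 0.001 = $3.09
PFL insurance: $3,092.18 × 0.014 = $43.29
State disability insurance: $3,092.18 × 0.017 = $52.57
Health insurance premium: $229.85
Total deductions = $101.30 + $253.25 + $717.53 + $3.09 + $43.29 + $52.57 + $229.85 = $1,400.88
Net pay = $3,092.18 − $1,400.88 = $1,691.30

$1,691.30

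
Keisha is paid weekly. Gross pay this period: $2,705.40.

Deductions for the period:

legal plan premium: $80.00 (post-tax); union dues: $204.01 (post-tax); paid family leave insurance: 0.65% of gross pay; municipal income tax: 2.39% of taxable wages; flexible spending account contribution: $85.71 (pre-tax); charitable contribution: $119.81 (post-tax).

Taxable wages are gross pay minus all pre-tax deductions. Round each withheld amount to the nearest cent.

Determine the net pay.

$2,135.67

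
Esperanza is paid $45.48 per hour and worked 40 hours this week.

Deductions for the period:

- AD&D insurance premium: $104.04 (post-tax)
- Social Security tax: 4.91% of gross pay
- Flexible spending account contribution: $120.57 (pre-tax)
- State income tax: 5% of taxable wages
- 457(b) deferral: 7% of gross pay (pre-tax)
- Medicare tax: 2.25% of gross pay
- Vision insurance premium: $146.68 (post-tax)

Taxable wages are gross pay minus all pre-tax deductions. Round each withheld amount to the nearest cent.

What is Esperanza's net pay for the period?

Gross pay: 40 × $45.48 = $1,819.20
Flexible spending account contribution: $120.57
457(b) deferral: $1,819.20 × 0.07 = $127.34
Pre-tax total = $120.57 + $127.34 = $247.91
Taxable wages = $1,819.20 − $247.91 = $1,571.29
State income tax: $1,571.29 × 0.05 = $78.56
Social Security tax: $1,819.20 × 0.0491 = $89.32
Medicare tax: $1,819.20 × 0.0225 = $40.93
Vision insurance premium: $146.68
AD&D insurance premium: $104.04
Total deductions = $120.57 + $127.34 + $78.56 + $89.32 + $40.93 + $146.68 + $104.04 = $707.44
Net pay = $1,819.20 − $707.44 = $1,111.76

$1,111.76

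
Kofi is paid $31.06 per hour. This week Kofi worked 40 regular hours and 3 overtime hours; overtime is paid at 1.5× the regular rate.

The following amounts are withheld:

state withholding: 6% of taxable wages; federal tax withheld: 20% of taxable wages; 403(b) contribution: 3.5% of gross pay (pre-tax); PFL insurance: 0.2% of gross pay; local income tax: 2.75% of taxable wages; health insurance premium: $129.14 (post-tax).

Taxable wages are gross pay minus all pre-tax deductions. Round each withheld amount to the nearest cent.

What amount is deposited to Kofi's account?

$818.42

Regular pay: 40 × $31.06 = $1,242.40
Overtime pay: 3 × $31.06 × 1.5 = $139.77
Gross pay = $1,242.40 + $139.77 = $1,382.17
403(b) contribution: $1,382.17 × 0.035 = $48.38
Taxable wages = $1,382.17 − $48.38 = $1,333.79
Federal tax withheld: $1,333.79 × 0.2 = $266.76
State withholding: $1,333.79 × 0.06 = $80.03
Local income tax: $1,333.79 × 0.0275 = $36.68
PFL insurance: $1,382.17 × 0.002 = $2.76
Health insurance premium: $129.14
Total deductions = $48.38 + $266.76 + $80.03 + $36.68 + $2.76 + $129.14 = $563.75
Net pay = $1,382.17 − $563.75 = $818.42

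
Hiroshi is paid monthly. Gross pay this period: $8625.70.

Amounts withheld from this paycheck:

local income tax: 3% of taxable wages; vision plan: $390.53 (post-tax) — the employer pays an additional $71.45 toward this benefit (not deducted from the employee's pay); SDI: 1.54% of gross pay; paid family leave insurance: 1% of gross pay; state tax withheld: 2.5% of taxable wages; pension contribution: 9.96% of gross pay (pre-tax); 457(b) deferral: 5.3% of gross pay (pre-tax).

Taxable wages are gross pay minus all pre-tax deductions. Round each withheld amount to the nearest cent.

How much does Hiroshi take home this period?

$6297.77

Pension contribution: $8625.70 × 0.0996 = $859.12
457(b) deferral: $8625.70 × 0.053 = $457.16
Pre-tax total = $859.12 + $457.16 = $1316.28
Taxable wages = $8625.70 − $1316.28 = $7309.42
State tax withheld: $7309.42 × 0.025 = $182.74
Local income tax: $7309.42 × 0.03 = $219.28
SDI: $8625.70 × 0.0154 = $132.84
Paid family leave insurance: $8625.70 × 0.01 = $86.26
Vision plan: $390.53
(Employer's $71.45 toward vision plan is not withheld from the employee.)
Total deductions = $859.12 + $457.16 + $182.74 + $219.28 + $132.84 + $86.26 + $390.53 = $2327.93
Net pay = $8625.70 − $2327.93 = $6297.77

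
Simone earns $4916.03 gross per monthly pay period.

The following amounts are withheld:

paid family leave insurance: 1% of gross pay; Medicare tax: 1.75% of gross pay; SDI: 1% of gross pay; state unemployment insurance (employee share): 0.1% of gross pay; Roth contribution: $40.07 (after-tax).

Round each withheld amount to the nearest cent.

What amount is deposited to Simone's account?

$4686.69

Medicare tax: $4916.03 × 0.0175 = $86.03
SDI: $4916.03 × 0.01 = $49.16
State unemployment insurance (employee share): $4916.03 × 0.001 = $4.92
Paid family leave insurance: $4916.03 × 0.01 = $49.16
Roth contribution: $40.07
Total deductions = $86.03 + $49.16 + $4.92 + $49.16 + $40.07 = $229.34
Net pay = $4916.03 − $229.34 = $4686.69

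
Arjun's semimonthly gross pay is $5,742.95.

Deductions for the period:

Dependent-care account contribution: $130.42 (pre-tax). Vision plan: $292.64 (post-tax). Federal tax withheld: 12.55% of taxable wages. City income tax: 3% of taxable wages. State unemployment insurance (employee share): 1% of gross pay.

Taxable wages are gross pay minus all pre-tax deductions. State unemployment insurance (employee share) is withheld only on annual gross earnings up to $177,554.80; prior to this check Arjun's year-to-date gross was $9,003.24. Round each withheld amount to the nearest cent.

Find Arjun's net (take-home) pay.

$4,389.71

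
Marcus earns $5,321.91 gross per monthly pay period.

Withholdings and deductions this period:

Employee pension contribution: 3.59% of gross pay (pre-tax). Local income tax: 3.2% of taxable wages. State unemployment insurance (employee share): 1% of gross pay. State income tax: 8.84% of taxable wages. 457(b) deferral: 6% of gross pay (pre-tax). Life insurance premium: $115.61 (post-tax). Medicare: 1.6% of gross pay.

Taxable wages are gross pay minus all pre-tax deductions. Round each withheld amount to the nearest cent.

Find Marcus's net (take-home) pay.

$3,978.25

Employee pension contribution: $5,321.91 × 0.0359 = $191.06
457(b) deferral: $5,321.91 × 0.06 = $319.31
Pre-tax total = $191.06 + $319.31 = $510.37
Taxable wages = $5,321.91 − $510.37 = $4,811.54
Local income tax: $4,811.54 × 0.032 = $153.97
State income tax: $4,811.54 × 0.0884 = $425.34
State unemployment insurance (employee share): $5,321.91 × 0.01 = $53.22
Medicare: $5,321.91 × 0.016 = $85.15
Life insurance premium: $115.61
Total deductions = $191.06 + $319.31 + $153.97 + $425.34 + $53.22 + $85.15 + $115.61 = $1,343.66
Net pay = $5,321.91 − $1,343.66 = $3,978.25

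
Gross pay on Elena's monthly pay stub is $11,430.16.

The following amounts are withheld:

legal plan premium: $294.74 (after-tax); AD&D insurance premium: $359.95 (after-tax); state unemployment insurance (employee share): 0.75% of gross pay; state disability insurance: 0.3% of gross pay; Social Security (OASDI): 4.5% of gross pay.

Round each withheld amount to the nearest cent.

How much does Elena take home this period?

$10,141.09

State unemployment insurance (employee share): $11,430.16 × 0.0075 = $85.73
State disability insurance: $11,430.16 × 0.003 = $34.29
Social Security (OASDI): $11,430.16 × 0.045 = $514.36
Legal plan premium: $294.74
AD&D insurance premium: $359.95
Total deductions = $85.73 + $34.29 + $514.36 + $294.74 + $359.95 = $1,289.07
Net pay = $11,430.16 − $1,289.07 = $10,141.09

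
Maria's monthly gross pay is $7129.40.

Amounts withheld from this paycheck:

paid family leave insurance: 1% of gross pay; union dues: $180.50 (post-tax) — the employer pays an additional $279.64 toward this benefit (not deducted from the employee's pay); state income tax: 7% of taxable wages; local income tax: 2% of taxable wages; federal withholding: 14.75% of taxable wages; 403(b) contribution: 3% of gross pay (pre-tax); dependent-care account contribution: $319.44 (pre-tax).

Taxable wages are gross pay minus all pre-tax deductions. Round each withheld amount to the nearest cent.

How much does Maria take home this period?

$4777.72

403(b) contribution: $7129.40 × 0.03 = $213.88
Dependent-care account contribution: $319.44
Pre-tax total = $213.88 + $319.44 = $533.32
Taxable wages = $7129.40 − $533.32 = $6596.08
State income tax: $6596.08 × 0.07 = $461.73
Local income tax: $6596.08 × 0.02 = $131.92
Federal withholding: $6596.08 × 0.1475 = $972.92
Paid family leave insurance: $7129.40 × 0.01 = $71.29
Union dues: $180.50
(Employer's $279.64 toward union dues is not withheld from the employee.)
Total deductions = $213.88 + $319.44 + $461.73 + $131.92 + $972.92 + $71.29 + $180.50 = $2351.68
Net pay = $7129.40 − $2351.68 = $4777.72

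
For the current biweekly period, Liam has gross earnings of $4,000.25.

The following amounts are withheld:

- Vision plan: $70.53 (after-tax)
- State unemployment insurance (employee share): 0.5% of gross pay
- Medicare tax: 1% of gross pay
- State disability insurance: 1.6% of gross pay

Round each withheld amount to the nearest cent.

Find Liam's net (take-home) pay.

State disability insurance: $4,000.25 × 0.016 = $64.00
State unemployment insurance (employee share): $4,000.25 × 0.005 = $20.00
Medicare tax: $4,000.25 × 0.01 = $40.00
Vision plan: $70.53
Total deductions = $64.00 + $20.00 + $40.00 + $70.53 = $194.53
Net pay = $4,000.25 − $194.53 = $3,805.72

$3,805.72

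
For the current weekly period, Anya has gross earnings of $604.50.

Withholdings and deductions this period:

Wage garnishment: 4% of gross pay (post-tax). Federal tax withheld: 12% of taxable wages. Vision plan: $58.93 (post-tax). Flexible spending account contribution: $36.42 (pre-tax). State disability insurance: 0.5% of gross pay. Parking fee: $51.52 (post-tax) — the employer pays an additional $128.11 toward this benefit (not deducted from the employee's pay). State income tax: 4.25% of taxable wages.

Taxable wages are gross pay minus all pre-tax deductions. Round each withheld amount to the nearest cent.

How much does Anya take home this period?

$338.12

Flexible spending account contribution: $36.42
Taxable wages = $604.50 − $36.42 = $568.08
Federal tax withheld: $568.08 × 0.12 = $68.17
State income tax: $568.08 × 0.0425 = $24.14
State disability insurance: $604.50 × 0.005 = $3.02
Wage garnishment: $604.50 × 0.04 = $24.18
Vision plan: $58.93
Parking fee: $51.52
(Employer's $128.11 toward parking fee is not withheld from the employee.)
Total deductions = $36.42 + $68.17 + $24.14 + $3.02 + $24.18 + $58.93 + $51.52 = $266.38
Net pay = $604.50 − $266.38 = $338.12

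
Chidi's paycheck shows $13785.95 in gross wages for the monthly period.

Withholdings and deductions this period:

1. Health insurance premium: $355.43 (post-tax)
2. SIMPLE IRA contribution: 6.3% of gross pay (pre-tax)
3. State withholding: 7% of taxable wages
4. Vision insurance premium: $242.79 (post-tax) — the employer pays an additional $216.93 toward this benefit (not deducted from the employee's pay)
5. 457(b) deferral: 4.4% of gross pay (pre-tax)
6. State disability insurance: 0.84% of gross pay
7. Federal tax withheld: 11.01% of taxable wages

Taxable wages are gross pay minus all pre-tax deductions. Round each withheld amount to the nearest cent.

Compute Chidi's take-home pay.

457(b) deferral: $13785.95 × 0.044 = $606.58
SIMPLE IRA contribution: $13785.95 × 0.063 = $868.51
Pre-tax total = $606.58 + $868.51 = $1475.09
Taxable wages = $13785.95 − $1475.09 = $12310.86
State withholding: $12310.86 × 0.07 = $861.76
Federal tax withheld: $12310.86 × 0.1101 = $1355.43
State disability insurance: $13785.95 × 0.0084 = $115.80
Vision insurance premium: $242.79
Health insurance premium: $355.43
(Employer's $216.93 toward vision insurance premium is not withheld from the employee.)
Total deductions = $606.58 + $868.51 + $861.76 + $1355.43 + $115.80 + $242.79 + $355.43 = $4406.30
Net pay = $13785.95 − $4406.30 = $9379.65

$9379.65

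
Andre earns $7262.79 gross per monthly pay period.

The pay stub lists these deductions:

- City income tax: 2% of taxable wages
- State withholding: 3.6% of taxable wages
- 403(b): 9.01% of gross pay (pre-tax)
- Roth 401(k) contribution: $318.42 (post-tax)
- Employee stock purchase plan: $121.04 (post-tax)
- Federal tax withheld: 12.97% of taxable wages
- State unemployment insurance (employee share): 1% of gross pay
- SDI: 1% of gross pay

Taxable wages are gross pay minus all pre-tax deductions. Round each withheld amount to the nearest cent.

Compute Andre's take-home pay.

$4796.51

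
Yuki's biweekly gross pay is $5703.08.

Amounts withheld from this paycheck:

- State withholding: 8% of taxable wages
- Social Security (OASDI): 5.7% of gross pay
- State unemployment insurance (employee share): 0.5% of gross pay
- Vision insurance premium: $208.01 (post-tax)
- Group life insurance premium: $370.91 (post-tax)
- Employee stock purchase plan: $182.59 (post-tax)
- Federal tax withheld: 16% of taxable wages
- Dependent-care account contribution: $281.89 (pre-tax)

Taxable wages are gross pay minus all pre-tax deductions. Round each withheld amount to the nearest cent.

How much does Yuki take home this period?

Dependent-care account contribution: $281.89
Taxable wages = $5703.08 − $281.89 = $5421.19
State withholding: $5421.19 × 0.08 = $433.70
Federal tax withheld: $5421.19 × 0.16 = $867.39
Social Security (OASDI): $5703.08 × 0.057 = $325.08
State unemployment insurance (employee share): $5703.08 × 0.005 = $28.52
Vision insurance premium: $208.01
Employee stock purchase plan: $182.59
Group life insurance premium: $370.91
Total deductions = $281.89 + $433.70 + $867.39 + $325.08 + $28.52 + $208.01 + $182.59 + $370.91 = $2698.09
Net pay = $5703.08 − $2698.09 = $3004.99

$3004.99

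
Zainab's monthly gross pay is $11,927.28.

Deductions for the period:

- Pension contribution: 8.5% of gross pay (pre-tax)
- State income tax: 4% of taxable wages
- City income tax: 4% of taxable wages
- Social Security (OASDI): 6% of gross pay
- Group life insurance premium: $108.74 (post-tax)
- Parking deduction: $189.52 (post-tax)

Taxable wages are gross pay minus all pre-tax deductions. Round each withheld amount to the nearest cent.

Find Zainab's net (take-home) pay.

Pension contribution: $11,927.28 × 0.085 = $1,013.82
Taxable wages = $11,927.28 − $1,013.82 = $10,913.46
State income tax: $10,913.46 × 0.04 = $436.54
City income tax: $10,913.46 × 0.04 = $436.54
Social Security (OASDI): $11,927.28 × 0.06 = $715.64
Parking deduction: $189.52
Group life insurance premium: $108.74
Total deductions = $1,013.82 + $436.54 + $436.54 + $715.64 + $189.52 + $108.74 = $2,900.80
Net pay = $11,927.28 − $2,900.80 = $9,026.48

$9,026.48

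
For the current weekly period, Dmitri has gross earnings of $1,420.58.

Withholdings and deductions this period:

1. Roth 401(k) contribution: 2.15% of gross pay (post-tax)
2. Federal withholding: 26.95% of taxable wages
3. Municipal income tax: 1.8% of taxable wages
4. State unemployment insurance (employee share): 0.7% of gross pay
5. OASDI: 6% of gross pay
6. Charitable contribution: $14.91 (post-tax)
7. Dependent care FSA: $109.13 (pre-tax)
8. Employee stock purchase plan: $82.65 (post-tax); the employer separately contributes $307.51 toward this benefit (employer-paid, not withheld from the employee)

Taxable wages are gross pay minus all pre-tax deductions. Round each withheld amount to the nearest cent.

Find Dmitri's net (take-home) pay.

$711.13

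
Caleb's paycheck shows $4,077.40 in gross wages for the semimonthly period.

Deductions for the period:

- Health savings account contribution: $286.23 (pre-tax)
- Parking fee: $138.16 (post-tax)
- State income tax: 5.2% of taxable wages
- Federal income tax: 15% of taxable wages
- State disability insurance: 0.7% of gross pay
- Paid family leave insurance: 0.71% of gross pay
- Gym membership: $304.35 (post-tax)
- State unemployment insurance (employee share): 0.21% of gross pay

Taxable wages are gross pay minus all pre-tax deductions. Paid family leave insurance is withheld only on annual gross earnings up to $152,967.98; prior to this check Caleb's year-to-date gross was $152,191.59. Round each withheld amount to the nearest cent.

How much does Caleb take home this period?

Health savings account contribution: $286.23
Taxable wages = $4,077.40 − $286.23 = $3,791.17
State income tax: $3,791.17 × 0.052 = $197.14
Federal income tax: $3,791.17 × 0.15 = $568.68
State disability insurance: $4,077.40 × 0.007 = $28.54
Paid family leave insurance: only $152,967.98 − $152,191.59 = $776.39 of this check is subject → $776.39 × 0.0071 = $5.51
State unemployment insurance (employee share): $4,077.40 × 0.0021 = $8.56
Gym membership: $304.35
Parking fee: $138.16
Total deductions = $286.23 + $197.14 + $568.68 + $28.54 + $5.51 + $8.56 + $304.35 + $138.16 = $1,537.17
Net pay = $4,077.40 − $1,537.17 = $2,540.23

$2,540.23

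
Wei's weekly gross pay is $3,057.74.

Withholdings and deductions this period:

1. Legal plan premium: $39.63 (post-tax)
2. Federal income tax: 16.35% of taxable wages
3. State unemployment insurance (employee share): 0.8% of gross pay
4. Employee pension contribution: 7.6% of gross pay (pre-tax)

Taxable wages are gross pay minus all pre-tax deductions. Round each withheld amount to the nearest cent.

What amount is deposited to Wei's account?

Employee pension contribution: $3,057.74 × 0.076 = $232.39
Taxable wages = $3,057.74 − $232.39 = $2,825.35
Federal income tax: $2,825.35 × 0.1635 = $461.94
State unemployment insurance (employee share): $3,057.74 × 0.008 = $24.46
Legal plan premium: $39.63
Total deductions = $232.39 + $461.94 + $24.46 + $39.63 = $758.42
Net pay = $3,057.74 − $758.42 = $2,299.32

$2,299.32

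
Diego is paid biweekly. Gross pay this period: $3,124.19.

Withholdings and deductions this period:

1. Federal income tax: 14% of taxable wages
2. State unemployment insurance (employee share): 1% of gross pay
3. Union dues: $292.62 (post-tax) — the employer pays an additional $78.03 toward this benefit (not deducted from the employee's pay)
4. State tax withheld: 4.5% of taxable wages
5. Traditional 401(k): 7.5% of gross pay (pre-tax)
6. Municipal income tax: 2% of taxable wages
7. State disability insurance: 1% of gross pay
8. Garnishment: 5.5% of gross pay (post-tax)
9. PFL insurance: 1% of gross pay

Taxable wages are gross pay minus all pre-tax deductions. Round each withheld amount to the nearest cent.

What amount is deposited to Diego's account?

Traditional 401(k): $3,124.19 × 0.075 = $234.31
Taxable wages = $3,124.19 − $234.31 = $2,889.88
State tax withheld: $2,889.88 × 0.045 = $130.04
Municipal income tax: $2,889.88 × 0.02 = $57.80
Federal income tax: $2,889.88 × 0.14 = $404.58
State disability insurance: $3,124.19 × 0.01 = $31.24
State unemployment insurance (employee share): $3,124.19 × 0.01 = $31.24
PFL insurance: $3,124.19 × 0.01 = $31.24
Garnishment: $3,124.19 × 0.055 = $171.83
Union dues: $292.62
(Employer's $78.03 toward union dues is not withheld from the employee.)
Total deductions = $234.31 + $130.04 + $57.80 + $404.58 + $31.24 + $31.24 + $31.24 + $171.83 + $292.62 = $1,384.90
Net pay = $3,124.19 − $1,384.90 = $1,739.29

$1,739.29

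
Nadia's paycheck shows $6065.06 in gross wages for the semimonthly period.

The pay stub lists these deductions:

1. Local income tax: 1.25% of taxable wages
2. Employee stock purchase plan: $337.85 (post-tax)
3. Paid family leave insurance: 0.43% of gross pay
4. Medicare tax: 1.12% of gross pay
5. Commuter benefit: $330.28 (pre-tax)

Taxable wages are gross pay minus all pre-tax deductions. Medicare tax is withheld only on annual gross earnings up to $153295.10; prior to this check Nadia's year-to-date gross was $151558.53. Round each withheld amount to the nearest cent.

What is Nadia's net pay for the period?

$5279.72

Commuter benefit: $330.28
Taxable wages = $6065.06 − $330.28 = $5734.78
Local income tax: $5734.78 × 0.0125 = $71.68
Paid family leave insurance: $6065.06 × 0.0043 = $26.08
Medicare tax: only $153295.10 − $151558.53 = $1736.57 of this check is subject → $1736.57 × 0.0112 = $19.45
Employee stock purchase plan: $337.85
Total deductions = $330.28 + $71.68 + $26.08 + $19.45 + $337.85 = $785.34
Net pay = $6065.06 − $785.34 = $5279.72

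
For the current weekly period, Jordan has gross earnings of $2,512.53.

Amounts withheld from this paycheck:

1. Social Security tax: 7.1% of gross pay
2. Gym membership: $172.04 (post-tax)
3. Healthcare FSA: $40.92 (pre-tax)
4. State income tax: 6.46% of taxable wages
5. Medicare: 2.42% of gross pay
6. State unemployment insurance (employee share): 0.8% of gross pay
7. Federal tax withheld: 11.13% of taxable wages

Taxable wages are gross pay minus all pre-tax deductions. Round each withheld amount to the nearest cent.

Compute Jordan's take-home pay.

Healthcare FSA: $40.92
Taxable wages = $2,512.53 − $40.92 = $2,471.61
Federal tax withheld: $2,471.61 × 0.1113 = $275.09
State income tax: $2,471.61 × 0.0646 = $159.67
Social Security tax: $2,512.53 × 0.071 = $178.39
Medicare: $2,512.53 × 0.0242 = $60.80
State unemployment insurance (employee share): $2,512.53 × 0.008 = $20.10
Gym membership: $172.04
Total deductions = $40.92 + $275.09 + $159.67 + $178.39 + $60.80 + $20.10 + $172.04 = $907.01
Net pay = $2,512.53 − $907.01 = $1,605.52

$1,605.52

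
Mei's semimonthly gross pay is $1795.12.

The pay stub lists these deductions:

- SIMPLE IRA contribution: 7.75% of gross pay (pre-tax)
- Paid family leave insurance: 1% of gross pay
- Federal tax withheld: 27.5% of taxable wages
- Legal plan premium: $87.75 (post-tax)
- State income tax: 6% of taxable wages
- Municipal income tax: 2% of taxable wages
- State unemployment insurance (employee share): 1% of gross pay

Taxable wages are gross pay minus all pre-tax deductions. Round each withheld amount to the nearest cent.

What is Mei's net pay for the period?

$944.47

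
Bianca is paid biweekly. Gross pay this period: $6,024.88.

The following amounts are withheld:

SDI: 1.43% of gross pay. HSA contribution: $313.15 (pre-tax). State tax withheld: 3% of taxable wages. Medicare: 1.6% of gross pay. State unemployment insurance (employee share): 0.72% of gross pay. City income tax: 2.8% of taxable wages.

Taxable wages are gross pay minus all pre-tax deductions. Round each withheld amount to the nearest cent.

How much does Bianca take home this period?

$5,154.51

HSA contribution: $313.15
Taxable wages = $6,024.88 − $313.15 = $5,711.73
State tax withheld: $5,711.73 × 0.03 = $171.35
City income tax: $5,711.73 × 0.028 = $159.93
Medicare: $6,024.88 × 0.016 = $96.40
SDI: $6,024.88 × 0.0143 = $86.16
State unemployment insurance (employee share): $6,024.88 × 0.0072 = $43.38
Total deductions = $313.15 + $171.35 + $159.93 + $96.40 + $86.16 + $43.38 = $870.37
Net pay = $6,024.88 − $870.37 = $5,154.51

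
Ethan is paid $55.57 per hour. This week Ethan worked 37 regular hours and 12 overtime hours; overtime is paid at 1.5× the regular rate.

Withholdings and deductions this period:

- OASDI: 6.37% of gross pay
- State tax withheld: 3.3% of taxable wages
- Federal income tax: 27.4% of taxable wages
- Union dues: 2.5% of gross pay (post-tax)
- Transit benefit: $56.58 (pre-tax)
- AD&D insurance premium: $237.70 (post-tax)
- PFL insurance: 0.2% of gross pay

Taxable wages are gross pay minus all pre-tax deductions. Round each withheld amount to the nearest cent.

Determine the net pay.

Regular pay: 37 × $55.57 = $2,056.09
Overtime pay: 12 × $55.57 × 1.5 = $1,000.26
Gross pay = $2,056.09 + $1,000.26 = $3,056.35
Transit benefit: $56.58
Taxable wages = $3,056.35 − $56.58 = $2,999.77
State tax withheld: $2,999.77 × 0.033 = $98.99
Federal income tax: $2,999.77 × 0.274 = $821.94
OASDI: $3,056.35 × 0.0637 = $194.69
PFL insurance: $3,056.35 × 0.002 = $6.11
AD&D insurance premium: $237.70
Union dues: $3,056.35 × 0.025 = $76.41
Total deductions = $56.58 + $98.99 + $821.94 + $194.69 + $6.11 + $237.70 + $76.41 = $1,492.42
Net pay = $3,056.35 − $1,492.42 = $1,563.93

$1,563.93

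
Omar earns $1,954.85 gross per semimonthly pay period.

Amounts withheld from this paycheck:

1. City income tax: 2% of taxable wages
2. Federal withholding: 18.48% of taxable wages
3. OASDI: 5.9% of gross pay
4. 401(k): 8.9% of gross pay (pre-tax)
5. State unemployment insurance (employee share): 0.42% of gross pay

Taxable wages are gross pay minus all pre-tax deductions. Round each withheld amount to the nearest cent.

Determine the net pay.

$1,292.60

401(k): $1,954.85 × 0.089 = $173.98
Taxable wages = $1,954.85 − $173.98 = $1,780.87
Federal withholding: $1,780.87 × 0.1848 = $329.10
City income tax: $1,780.87 × 0.02 = $35.62
State unemployment insurance (employee share): $1,954.85 × 0.0042 = $8.21
OASDI: $1,954.85 × 0.059 = $115.34
Total deductions = $173.98 + $329.10 + $35.62 + $8.21 + $115.34 = $662.25
Net pay = $1,954.85 − $662.25 = $1,292.60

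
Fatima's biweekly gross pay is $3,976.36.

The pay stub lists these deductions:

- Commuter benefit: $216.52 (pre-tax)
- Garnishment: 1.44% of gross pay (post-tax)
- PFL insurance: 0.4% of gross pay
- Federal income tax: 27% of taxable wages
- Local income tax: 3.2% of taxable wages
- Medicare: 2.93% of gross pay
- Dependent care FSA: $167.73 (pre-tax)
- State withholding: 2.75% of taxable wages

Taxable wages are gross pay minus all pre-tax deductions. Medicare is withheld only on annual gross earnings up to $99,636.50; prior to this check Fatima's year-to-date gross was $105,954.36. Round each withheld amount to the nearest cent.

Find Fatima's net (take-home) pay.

Commuter benefit: $216.52
Dependent care FSA: $167.73
Pre-tax total = $216.52 + $167.73 = $384.25
Taxable wages = $3,976.36 − $384.25 = $3,592.11
Local income tax: $3,592.11 × 0.032 = $114.95
Federal income tax: $3,592.11 × 0.27 = $969.87
State withholding: $3,592.11 × 0.0275 = $98.78
PFL insurance: $3,976.36 × 0.004 = $15.91
Medicare: annual cap $99,636.50 already reached (YTD $105,954.36), so $0.00
Garnishment: $3,976.36 × 0.0144 = $57.26
Total deductions = $216.52 + $167.73 + $114.95 + $969.87 + $98.78 + $15.91 + $0.00 + $57.26 = $1,641.02
Net pay = $3,976.36 − $1,641.02 = $2,335.34

$2,335.34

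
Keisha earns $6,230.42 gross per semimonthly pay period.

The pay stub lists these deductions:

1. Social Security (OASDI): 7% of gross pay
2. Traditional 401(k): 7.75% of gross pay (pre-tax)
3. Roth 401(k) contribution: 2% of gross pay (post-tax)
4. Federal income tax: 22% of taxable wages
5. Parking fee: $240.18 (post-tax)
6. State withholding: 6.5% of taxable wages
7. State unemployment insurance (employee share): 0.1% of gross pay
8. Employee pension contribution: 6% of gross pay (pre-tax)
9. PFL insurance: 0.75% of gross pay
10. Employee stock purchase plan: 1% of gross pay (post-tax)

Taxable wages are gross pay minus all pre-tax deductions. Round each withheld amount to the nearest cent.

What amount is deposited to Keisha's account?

$2,926.04

Traditional 401(k): $6,230.42 × 0.0775 = $482.86
Employee pension contribution: $6,230.42 × 0.06 = $373.83
Pre-tax total = $482.86 + $373.83 = $856.69
Taxable wages = $6,230.42 − $856.69 = $5,373.73
Federal income tax: $5,373.73 × 0.22 = $1,182.22
State withholding: $5,373.73 × 0.065 = $349.29
PFL insurance: $6,230.42 × 0.0075 = $46.73
Social Security (OASDI): $6,230.42 × 0.07 = $436.13
State unemployment insurance (employee share): $6,230.42 × 0.001 = $6.23
Parking fee: $240.18
Roth 401(k) contribution: $6,230.42 × 0.02 = $124.61
Employee stock purchase plan: $6,230.42 × 0.01 = $62.30
Total deductions = $482.86 + $373.83 + $1,182.22 + $349.29 + $46.73 + $436.13 + $6.23 + $240.18 + $124.61 + $62.30 = $3,304.38
Net pay = $6,230.42 − $3,304.38 = $2,926.04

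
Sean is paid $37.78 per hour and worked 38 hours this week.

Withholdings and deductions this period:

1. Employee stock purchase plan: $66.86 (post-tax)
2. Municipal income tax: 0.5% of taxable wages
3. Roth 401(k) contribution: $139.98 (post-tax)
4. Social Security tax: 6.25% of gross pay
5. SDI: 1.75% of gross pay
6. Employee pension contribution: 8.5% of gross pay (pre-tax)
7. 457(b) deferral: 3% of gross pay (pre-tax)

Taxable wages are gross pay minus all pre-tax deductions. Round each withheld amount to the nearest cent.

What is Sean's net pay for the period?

$942.50

Gross pay: 38 × $37.78 = $1,435.64
Employee pension contribution: $1,435.64 × 0.085 = $122.03
457(b) deferral: $1,435.64 × 0.03 = $43.07
Pre-tax total = $122.03 + $43.07 = $165.10
Taxable wages = $1,435.64 − $165.10 = $1,270.54
Municipal income tax: $1,270.54 × 0.005 = $6.35
SDI: $1,435.64 × 0.0175 = $25.12
Social Security tax: $1,435.64 × 0.0625 = $89.73
Employee stock purchase plan: $66.86
Roth 401(k) contribution: $139.98
Total deductions = $122.03 + $43.07 + $6.35 + $25.12 + $89.73 + $66.86 + $139.98 = $493.14
Net pay = $1,435.64 − $493.14 = $942.50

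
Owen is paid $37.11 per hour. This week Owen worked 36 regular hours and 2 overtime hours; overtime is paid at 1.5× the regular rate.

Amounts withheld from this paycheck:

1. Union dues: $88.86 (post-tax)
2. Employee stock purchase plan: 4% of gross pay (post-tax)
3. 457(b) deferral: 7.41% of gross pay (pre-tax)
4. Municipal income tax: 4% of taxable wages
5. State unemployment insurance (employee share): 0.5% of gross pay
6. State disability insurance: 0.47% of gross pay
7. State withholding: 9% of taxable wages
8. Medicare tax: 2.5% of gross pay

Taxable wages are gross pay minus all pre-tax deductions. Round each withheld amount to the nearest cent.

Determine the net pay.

$968.88

Regular pay: 36 × $37.11 = $1,335.96
Overtime pay: 2 × $37.11 × 1.5 = $111.33
Gross pay = $1,335.96 + $111.33 = $1,447.29
457(b) deferral: $1,447.29 × 0.0741 = $107.24
Taxable wages = $1,447.29 − $107.24 = $1,340.05
State withholding: $1,340.05 × 0.09 = $120.60
Municipal income tax: $1,340.05 × 0.04 = $53.60
State unemployment insurance (employee share): $1,447.29 × 0.005 = $7.24
State disability insurance: $1,447.29 × 0.0047 = $6.80
Medicare tax: $1,447.29 × 0.025 = $36.18
Union dues: $88.86
Employee stock purchase plan: $1,447.29 × 0.04 = $57.89
Total deductions = $107.24 + $120.60 + $53.60 + $7.24 + $6.80 + $36.18 + $88.86 + $57.89 = $478.41
Net pay = $1,447.29 − $478.41 = $968.88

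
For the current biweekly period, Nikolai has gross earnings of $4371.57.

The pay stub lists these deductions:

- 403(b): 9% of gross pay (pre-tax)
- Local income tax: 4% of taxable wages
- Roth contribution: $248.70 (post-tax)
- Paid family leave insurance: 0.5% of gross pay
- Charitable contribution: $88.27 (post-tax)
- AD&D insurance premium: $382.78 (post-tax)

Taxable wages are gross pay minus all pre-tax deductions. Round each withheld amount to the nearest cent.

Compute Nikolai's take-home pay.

403(b): $4371.57 × 0.09 = $393.44
Taxable wages = $4371.57 − $393.44 = $3978.13
Local income tax: $3978.13 × 0.04 = $159.13
Paid family leave insurance: $4371.57 × 0.005 = $21.86
Roth contribution: $248.70
AD&D insurance premium: $382.78
Charitable contribution: $88.27
Total deductions = $393.44 + $159.13 + $21.86 + $248.70 + $382.78 + $88.27 = $1294.18
Net pay = $4371.57 − $1294.18 = $3077.39

$3077.39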